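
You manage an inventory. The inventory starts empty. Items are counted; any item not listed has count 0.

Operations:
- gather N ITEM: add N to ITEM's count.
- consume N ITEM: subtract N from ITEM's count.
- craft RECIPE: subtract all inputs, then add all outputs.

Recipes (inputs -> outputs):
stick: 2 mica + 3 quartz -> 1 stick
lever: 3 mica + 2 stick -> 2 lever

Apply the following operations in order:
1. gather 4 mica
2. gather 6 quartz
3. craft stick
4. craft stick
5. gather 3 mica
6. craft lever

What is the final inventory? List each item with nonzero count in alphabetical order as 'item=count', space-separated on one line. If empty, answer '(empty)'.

After 1 (gather 4 mica): mica=4
After 2 (gather 6 quartz): mica=4 quartz=6
After 3 (craft stick): mica=2 quartz=3 stick=1
After 4 (craft stick): stick=2
After 5 (gather 3 mica): mica=3 stick=2
After 6 (craft lever): lever=2

Answer: lever=2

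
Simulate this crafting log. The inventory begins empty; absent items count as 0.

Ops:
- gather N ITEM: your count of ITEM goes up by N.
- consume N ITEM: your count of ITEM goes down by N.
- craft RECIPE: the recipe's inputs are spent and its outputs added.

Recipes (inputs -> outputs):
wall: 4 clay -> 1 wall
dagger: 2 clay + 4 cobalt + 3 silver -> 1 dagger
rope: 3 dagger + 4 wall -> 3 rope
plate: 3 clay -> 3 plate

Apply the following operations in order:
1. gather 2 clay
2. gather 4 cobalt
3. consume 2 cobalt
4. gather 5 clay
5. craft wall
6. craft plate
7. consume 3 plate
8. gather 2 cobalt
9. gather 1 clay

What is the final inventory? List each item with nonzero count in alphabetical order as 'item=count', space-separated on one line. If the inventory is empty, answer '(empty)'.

After 1 (gather 2 clay): clay=2
After 2 (gather 4 cobalt): clay=2 cobalt=4
After 3 (consume 2 cobalt): clay=2 cobalt=2
After 4 (gather 5 clay): clay=7 cobalt=2
After 5 (craft wall): clay=3 cobalt=2 wall=1
After 6 (craft plate): cobalt=2 plate=3 wall=1
After 7 (consume 3 plate): cobalt=2 wall=1
After 8 (gather 2 cobalt): cobalt=4 wall=1
After 9 (gather 1 clay): clay=1 cobalt=4 wall=1

Answer: clay=1 cobalt=4 wall=1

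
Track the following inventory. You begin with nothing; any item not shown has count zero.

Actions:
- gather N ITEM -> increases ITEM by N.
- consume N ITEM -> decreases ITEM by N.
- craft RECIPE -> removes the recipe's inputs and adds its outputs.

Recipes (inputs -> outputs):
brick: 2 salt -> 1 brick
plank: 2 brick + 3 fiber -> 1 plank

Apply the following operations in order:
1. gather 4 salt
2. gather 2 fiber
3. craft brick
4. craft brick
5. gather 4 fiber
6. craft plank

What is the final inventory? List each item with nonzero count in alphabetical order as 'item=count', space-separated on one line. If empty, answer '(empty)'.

Answer: fiber=3 plank=1

Derivation:
After 1 (gather 4 salt): salt=4
After 2 (gather 2 fiber): fiber=2 salt=4
After 3 (craft brick): brick=1 fiber=2 salt=2
After 4 (craft brick): brick=2 fiber=2
After 5 (gather 4 fiber): brick=2 fiber=6
After 6 (craft plank): fiber=3 plank=1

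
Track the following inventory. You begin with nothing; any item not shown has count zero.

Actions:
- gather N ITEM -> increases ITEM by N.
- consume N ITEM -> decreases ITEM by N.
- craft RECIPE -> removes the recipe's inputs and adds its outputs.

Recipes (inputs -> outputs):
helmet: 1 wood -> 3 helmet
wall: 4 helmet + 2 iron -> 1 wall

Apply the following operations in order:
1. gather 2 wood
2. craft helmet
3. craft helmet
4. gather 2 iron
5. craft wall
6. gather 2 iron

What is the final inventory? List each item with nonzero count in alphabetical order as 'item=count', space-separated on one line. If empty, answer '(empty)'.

Answer: helmet=2 iron=2 wall=1

Derivation:
After 1 (gather 2 wood): wood=2
After 2 (craft helmet): helmet=3 wood=1
After 3 (craft helmet): helmet=6
After 4 (gather 2 iron): helmet=6 iron=2
After 5 (craft wall): helmet=2 wall=1
After 6 (gather 2 iron): helmet=2 iron=2 wall=1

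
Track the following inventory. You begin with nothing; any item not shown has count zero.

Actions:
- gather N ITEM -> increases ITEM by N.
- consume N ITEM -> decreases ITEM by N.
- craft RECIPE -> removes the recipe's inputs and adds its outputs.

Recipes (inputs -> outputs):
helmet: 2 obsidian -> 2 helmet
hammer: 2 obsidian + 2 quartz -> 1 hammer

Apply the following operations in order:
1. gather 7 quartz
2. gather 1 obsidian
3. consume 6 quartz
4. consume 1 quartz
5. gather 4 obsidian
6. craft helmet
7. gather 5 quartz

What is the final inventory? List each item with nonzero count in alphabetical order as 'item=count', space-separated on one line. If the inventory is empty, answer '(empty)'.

After 1 (gather 7 quartz): quartz=7
After 2 (gather 1 obsidian): obsidian=1 quartz=7
After 3 (consume 6 quartz): obsidian=1 quartz=1
After 4 (consume 1 quartz): obsidian=1
After 5 (gather 4 obsidian): obsidian=5
After 6 (craft helmet): helmet=2 obsidian=3
After 7 (gather 5 quartz): helmet=2 obsidian=3 quartz=5

Answer: helmet=2 obsidian=3 quartz=5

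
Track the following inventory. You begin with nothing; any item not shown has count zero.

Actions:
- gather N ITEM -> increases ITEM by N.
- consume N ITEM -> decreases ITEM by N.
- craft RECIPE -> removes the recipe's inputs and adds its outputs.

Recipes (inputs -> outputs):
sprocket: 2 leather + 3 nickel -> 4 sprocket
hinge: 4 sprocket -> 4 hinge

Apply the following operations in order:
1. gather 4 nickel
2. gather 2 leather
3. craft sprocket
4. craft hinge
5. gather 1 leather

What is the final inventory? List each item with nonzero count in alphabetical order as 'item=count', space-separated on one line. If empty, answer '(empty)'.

After 1 (gather 4 nickel): nickel=4
After 2 (gather 2 leather): leather=2 nickel=4
After 3 (craft sprocket): nickel=1 sprocket=4
After 4 (craft hinge): hinge=4 nickel=1
After 5 (gather 1 leather): hinge=4 leather=1 nickel=1

Answer: hinge=4 leather=1 nickel=1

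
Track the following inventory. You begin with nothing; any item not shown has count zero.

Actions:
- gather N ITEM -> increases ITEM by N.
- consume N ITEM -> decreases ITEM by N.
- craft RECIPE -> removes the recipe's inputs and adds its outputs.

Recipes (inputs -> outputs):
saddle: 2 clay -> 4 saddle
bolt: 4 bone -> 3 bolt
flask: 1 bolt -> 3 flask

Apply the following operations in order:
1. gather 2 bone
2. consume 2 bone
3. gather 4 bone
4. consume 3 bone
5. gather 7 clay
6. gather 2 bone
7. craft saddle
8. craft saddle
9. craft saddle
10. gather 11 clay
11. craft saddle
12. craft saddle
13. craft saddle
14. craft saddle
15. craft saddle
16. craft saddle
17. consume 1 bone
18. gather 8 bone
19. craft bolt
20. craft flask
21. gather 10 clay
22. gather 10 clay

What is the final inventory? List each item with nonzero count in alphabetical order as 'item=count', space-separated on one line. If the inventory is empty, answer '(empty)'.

After 1 (gather 2 bone): bone=2
After 2 (consume 2 bone): (empty)
After 3 (gather 4 bone): bone=4
After 4 (consume 3 bone): bone=1
After 5 (gather 7 clay): bone=1 clay=7
After 6 (gather 2 bone): bone=3 clay=7
After 7 (craft saddle): bone=3 clay=5 saddle=4
After 8 (craft saddle): bone=3 clay=3 saddle=8
After 9 (craft saddle): bone=3 clay=1 saddle=12
After 10 (gather 11 clay): bone=3 clay=12 saddle=12
After 11 (craft saddle): bone=3 clay=10 saddle=16
After 12 (craft saddle): bone=3 clay=8 saddle=20
After 13 (craft saddle): bone=3 clay=6 saddle=24
After 14 (craft saddle): bone=3 clay=4 saddle=28
After 15 (craft saddle): bone=3 clay=2 saddle=32
After 16 (craft saddle): bone=3 saddle=36
After 17 (consume 1 bone): bone=2 saddle=36
After 18 (gather 8 bone): bone=10 saddle=36
After 19 (craft bolt): bolt=3 bone=6 saddle=36
After 20 (craft flask): bolt=2 bone=6 flask=3 saddle=36
After 21 (gather 10 clay): bolt=2 bone=6 clay=10 flask=3 saddle=36
After 22 (gather 10 clay): bolt=2 bone=6 clay=20 flask=3 saddle=36

Answer: bolt=2 bone=6 clay=20 flask=3 saddle=36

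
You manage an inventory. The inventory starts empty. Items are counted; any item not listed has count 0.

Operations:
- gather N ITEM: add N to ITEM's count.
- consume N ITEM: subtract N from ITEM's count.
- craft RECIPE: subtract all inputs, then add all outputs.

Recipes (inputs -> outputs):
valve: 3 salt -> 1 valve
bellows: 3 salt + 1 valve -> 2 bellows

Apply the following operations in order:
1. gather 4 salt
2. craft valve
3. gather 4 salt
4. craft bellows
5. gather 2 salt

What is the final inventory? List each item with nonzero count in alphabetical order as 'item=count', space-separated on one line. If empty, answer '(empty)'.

Answer: bellows=2 salt=4

Derivation:
After 1 (gather 4 salt): salt=4
After 2 (craft valve): salt=1 valve=1
After 3 (gather 4 salt): salt=5 valve=1
After 4 (craft bellows): bellows=2 salt=2
After 5 (gather 2 salt): bellows=2 salt=4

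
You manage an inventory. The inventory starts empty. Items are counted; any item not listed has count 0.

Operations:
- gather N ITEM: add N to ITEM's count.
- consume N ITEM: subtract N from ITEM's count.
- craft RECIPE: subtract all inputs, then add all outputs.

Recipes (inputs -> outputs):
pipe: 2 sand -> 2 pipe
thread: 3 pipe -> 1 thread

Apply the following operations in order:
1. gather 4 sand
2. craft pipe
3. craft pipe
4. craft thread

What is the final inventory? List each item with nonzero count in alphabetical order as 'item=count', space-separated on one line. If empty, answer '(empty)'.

After 1 (gather 4 sand): sand=4
After 2 (craft pipe): pipe=2 sand=2
After 3 (craft pipe): pipe=4
After 4 (craft thread): pipe=1 thread=1

Answer: pipe=1 thread=1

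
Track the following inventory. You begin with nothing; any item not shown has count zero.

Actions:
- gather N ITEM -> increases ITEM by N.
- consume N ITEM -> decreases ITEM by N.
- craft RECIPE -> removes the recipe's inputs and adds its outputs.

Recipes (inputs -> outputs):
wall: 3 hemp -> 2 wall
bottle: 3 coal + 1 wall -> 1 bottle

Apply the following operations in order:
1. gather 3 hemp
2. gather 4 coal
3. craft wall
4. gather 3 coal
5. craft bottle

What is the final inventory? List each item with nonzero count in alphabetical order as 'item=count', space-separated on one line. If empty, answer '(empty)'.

After 1 (gather 3 hemp): hemp=3
After 2 (gather 4 coal): coal=4 hemp=3
After 3 (craft wall): coal=4 wall=2
After 4 (gather 3 coal): coal=7 wall=2
After 5 (craft bottle): bottle=1 coal=4 wall=1

Answer: bottle=1 coal=4 wall=1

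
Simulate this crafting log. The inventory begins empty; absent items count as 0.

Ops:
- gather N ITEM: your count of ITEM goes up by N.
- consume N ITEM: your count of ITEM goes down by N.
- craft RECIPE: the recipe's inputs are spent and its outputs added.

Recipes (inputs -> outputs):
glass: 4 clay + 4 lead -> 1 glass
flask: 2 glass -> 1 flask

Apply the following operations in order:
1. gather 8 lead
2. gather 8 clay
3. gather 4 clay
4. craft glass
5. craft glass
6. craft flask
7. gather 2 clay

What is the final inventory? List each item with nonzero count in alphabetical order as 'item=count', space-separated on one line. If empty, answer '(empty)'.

Answer: clay=6 flask=1

Derivation:
After 1 (gather 8 lead): lead=8
After 2 (gather 8 clay): clay=8 lead=8
After 3 (gather 4 clay): clay=12 lead=8
After 4 (craft glass): clay=8 glass=1 lead=4
After 5 (craft glass): clay=4 glass=2
After 6 (craft flask): clay=4 flask=1
After 7 (gather 2 clay): clay=6 flask=1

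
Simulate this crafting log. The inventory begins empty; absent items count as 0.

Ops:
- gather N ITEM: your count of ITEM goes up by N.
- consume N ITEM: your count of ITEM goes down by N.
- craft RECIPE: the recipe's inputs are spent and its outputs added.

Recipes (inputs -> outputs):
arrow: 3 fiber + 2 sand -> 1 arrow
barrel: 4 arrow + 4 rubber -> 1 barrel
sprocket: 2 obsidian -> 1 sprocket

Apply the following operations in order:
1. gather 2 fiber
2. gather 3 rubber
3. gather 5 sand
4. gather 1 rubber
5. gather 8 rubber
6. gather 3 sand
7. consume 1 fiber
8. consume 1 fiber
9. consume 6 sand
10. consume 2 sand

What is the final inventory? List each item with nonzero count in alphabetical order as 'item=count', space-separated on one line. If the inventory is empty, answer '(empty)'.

After 1 (gather 2 fiber): fiber=2
After 2 (gather 3 rubber): fiber=2 rubber=3
After 3 (gather 5 sand): fiber=2 rubber=3 sand=5
After 4 (gather 1 rubber): fiber=2 rubber=4 sand=5
After 5 (gather 8 rubber): fiber=2 rubber=12 sand=5
After 6 (gather 3 sand): fiber=2 rubber=12 sand=8
After 7 (consume 1 fiber): fiber=1 rubber=12 sand=8
After 8 (consume 1 fiber): rubber=12 sand=8
After 9 (consume 6 sand): rubber=12 sand=2
After 10 (consume 2 sand): rubber=12

Answer: rubber=12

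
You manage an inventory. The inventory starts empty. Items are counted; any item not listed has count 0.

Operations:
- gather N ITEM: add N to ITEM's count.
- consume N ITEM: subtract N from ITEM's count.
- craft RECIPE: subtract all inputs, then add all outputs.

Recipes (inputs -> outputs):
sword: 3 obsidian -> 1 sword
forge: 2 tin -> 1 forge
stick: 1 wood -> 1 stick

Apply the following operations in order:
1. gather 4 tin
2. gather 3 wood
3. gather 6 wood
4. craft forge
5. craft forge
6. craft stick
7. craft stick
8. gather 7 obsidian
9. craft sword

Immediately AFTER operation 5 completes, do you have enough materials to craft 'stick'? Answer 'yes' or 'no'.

After 1 (gather 4 tin): tin=4
After 2 (gather 3 wood): tin=4 wood=3
After 3 (gather 6 wood): tin=4 wood=9
After 4 (craft forge): forge=1 tin=2 wood=9
After 5 (craft forge): forge=2 wood=9

Answer: yes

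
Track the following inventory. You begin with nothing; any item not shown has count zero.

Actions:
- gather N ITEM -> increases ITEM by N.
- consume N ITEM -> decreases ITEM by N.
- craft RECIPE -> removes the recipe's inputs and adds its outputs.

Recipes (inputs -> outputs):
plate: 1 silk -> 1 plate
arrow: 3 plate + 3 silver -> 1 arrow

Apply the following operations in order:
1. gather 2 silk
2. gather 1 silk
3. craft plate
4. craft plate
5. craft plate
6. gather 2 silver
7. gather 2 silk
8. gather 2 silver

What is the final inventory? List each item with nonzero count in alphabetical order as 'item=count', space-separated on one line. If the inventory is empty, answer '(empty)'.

Answer: plate=3 silk=2 silver=4

Derivation:
After 1 (gather 2 silk): silk=2
After 2 (gather 1 silk): silk=3
After 3 (craft plate): plate=1 silk=2
After 4 (craft plate): plate=2 silk=1
After 5 (craft plate): plate=3
After 6 (gather 2 silver): plate=3 silver=2
After 7 (gather 2 silk): plate=3 silk=2 silver=2
After 8 (gather 2 silver): plate=3 silk=2 silver=4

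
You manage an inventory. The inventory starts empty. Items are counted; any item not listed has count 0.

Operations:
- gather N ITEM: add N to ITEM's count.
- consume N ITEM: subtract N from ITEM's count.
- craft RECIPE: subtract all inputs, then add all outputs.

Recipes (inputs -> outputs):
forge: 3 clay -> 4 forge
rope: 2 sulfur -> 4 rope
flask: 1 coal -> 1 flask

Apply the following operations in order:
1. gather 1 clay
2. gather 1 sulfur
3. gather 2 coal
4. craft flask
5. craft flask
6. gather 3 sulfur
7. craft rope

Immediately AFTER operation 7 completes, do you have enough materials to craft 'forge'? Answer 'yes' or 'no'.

After 1 (gather 1 clay): clay=1
After 2 (gather 1 sulfur): clay=1 sulfur=1
After 3 (gather 2 coal): clay=1 coal=2 sulfur=1
After 4 (craft flask): clay=1 coal=1 flask=1 sulfur=1
After 5 (craft flask): clay=1 flask=2 sulfur=1
After 6 (gather 3 sulfur): clay=1 flask=2 sulfur=4
After 7 (craft rope): clay=1 flask=2 rope=4 sulfur=2

Answer: no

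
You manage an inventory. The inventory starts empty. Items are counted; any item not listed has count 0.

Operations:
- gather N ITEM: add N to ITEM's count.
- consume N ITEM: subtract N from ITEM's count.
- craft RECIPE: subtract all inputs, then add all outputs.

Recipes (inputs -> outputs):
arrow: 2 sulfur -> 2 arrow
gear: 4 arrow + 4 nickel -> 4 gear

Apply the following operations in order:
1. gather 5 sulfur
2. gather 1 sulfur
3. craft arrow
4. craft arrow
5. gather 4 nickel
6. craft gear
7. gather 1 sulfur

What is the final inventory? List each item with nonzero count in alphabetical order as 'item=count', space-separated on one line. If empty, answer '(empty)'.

After 1 (gather 5 sulfur): sulfur=5
After 2 (gather 1 sulfur): sulfur=6
After 3 (craft arrow): arrow=2 sulfur=4
After 4 (craft arrow): arrow=4 sulfur=2
After 5 (gather 4 nickel): arrow=4 nickel=4 sulfur=2
After 6 (craft gear): gear=4 sulfur=2
After 7 (gather 1 sulfur): gear=4 sulfur=3

Answer: gear=4 sulfur=3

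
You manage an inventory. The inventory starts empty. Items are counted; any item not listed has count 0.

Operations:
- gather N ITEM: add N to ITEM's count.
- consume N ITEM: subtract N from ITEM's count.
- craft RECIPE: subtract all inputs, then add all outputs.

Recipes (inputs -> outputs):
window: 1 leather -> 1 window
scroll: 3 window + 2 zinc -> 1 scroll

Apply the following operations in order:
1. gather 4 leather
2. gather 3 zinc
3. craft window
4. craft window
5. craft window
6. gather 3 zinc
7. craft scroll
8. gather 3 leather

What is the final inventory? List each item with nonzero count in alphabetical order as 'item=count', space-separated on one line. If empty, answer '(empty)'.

After 1 (gather 4 leather): leather=4
After 2 (gather 3 zinc): leather=4 zinc=3
After 3 (craft window): leather=3 window=1 zinc=3
After 4 (craft window): leather=2 window=2 zinc=3
After 5 (craft window): leather=1 window=3 zinc=3
After 6 (gather 3 zinc): leather=1 window=3 zinc=6
After 7 (craft scroll): leather=1 scroll=1 zinc=4
After 8 (gather 3 leather): leather=4 scroll=1 zinc=4

Answer: leather=4 scroll=1 zinc=4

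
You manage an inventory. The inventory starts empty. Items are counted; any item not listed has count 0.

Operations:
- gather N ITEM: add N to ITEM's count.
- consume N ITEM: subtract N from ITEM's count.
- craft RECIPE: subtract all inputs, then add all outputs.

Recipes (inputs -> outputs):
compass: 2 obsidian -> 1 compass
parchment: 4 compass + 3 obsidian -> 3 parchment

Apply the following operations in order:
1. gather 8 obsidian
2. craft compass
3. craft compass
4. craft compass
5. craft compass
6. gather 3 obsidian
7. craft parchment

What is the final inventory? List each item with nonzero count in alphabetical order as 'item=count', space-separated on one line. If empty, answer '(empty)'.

Answer: parchment=3

Derivation:
After 1 (gather 8 obsidian): obsidian=8
After 2 (craft compass): compass=1 obsidian=6
After 3 (craft compass): compass=2 obsidian=4
After 4 (craft compass): compass=3 obsidian=2
After 5 (craft compass): compass=4
After 6 (gather 3 obsidian): compass=4 obsidian=3
After 7 (craft parchment): parchment=3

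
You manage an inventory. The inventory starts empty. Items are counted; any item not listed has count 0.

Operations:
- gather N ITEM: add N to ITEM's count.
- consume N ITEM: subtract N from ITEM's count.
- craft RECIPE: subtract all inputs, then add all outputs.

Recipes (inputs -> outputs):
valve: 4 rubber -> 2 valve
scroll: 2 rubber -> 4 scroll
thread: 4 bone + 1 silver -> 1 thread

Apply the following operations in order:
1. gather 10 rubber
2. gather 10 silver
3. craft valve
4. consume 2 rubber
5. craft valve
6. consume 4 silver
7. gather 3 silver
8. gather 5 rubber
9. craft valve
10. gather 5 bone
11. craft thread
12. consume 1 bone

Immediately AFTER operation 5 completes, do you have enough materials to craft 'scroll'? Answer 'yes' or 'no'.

After 1 (gather 10 rubber): rubber=10
After 2 (gather 10 silver): rubber=10 silver=10
After 3 (craft valve): rubber=6 silver=10 valve=2
After 4 (consume 2 rubber): rubber=4 silver=10 valve=2
After 5 (craft valve): silver=10 valve=4

Answer: no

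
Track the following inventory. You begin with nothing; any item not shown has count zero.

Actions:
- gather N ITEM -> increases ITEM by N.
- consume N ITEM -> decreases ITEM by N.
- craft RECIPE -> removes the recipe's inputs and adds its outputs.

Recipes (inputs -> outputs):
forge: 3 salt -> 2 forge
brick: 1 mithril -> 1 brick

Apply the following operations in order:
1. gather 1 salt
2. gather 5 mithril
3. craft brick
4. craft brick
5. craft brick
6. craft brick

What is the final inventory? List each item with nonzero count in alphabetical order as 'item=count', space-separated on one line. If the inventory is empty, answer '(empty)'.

Answer: brick=4 mithril=1 salt=1

Derivation:
After 1 (gather 1 salt): salt=1
After 2 (gather 5 mithril): mithril=5 salt=1
After 3 (craft brick): brick=1 mithril=4 salt=1
After 4 (craft brick): brick=2 mithril=3 salt=1
After 5 (craft brick): brick=3 mithril=2 salt=1
After 6 (craft brick): brick=4 mithril=1 salt=1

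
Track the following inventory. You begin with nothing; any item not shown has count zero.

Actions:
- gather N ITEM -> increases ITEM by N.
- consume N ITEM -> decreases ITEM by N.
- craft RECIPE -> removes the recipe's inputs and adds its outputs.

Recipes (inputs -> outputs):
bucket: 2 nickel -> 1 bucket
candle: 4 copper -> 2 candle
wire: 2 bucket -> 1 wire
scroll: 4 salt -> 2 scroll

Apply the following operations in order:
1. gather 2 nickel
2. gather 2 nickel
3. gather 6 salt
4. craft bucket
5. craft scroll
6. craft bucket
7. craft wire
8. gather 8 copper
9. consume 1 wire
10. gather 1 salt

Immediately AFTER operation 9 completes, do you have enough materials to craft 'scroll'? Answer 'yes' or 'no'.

After 1 (gather 2 nickel): nickel=2
After 2 (gather 2 nickel): nickel=4
After 3 (gather 6 salt): nickel=4 salt=6
After 4 (craft bucket): bucket=1 nickel=2 salt=6
After 5 (craft scroll): bucket=1 nickel=2 salt=2 scroll=2
After 6 (craft bucket): bucket=2 salt=2 scroll=2
After 7 (craft wire): salt=2 scroll=2 wire=1
After 8 (gather 8 copper): copper=8 salt=2 scroll=2 wire=1
After 9 (consume 1 wire): copper=8 salt=2 scroll=2

Answer: no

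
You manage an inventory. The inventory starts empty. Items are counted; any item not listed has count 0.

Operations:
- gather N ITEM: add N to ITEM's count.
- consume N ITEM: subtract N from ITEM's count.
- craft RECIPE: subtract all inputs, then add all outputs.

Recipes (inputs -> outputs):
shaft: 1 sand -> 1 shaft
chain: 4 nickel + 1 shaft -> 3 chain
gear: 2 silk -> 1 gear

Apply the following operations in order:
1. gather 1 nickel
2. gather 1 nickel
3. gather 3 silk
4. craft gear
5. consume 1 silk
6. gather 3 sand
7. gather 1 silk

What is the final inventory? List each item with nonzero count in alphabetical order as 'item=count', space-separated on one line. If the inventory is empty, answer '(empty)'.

After 1 (gather 1 nickel): nickel=1
After 2 (gather 1 nickel): nickel=2
After 3 (gather 3 silk): nickel=2 silk=3
After 4 (craft gear): gear=1 nickel=2 silk=1
After 5 (consume 1 silk): gear=1 nickel=2
After 6 (gather 3 sand): gear=1 nickel=2 sand=3
After 7 (gather 1 silk): gear=1 nickel=2 sand=3 silk=1

Answer: gear=1 nickel=2 sand=3 silk=1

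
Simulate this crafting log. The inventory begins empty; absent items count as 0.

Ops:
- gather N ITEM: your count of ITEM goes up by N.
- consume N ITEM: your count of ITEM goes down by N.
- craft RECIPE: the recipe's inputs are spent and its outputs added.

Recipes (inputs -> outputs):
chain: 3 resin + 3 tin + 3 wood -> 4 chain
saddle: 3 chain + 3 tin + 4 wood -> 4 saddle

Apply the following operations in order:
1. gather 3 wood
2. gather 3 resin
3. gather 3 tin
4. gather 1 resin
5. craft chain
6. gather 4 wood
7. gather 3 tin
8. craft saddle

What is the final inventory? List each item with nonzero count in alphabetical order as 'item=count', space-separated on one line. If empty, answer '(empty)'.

After 1 (gather 3 wood): wood=3
After 2 (gather 3 resin): resin=3 wood=3
After 3 (gather 3 tin): resin=3 tin=3 wood=3
After 4 (gather 1 resin): resin=4 tin=3 wood=3
After 5 (craft chain): chain=4 resin=1
After 6 (gather 4 wood): chain=4 resin=1 wood=4
After 7 (gather 3 tin): chain=4 resin=1 tin=3 wood=4
After 8 (craft saddle): chain=1 resin=1 saddle=4

Answer: chain=1 resin=1 saddle=4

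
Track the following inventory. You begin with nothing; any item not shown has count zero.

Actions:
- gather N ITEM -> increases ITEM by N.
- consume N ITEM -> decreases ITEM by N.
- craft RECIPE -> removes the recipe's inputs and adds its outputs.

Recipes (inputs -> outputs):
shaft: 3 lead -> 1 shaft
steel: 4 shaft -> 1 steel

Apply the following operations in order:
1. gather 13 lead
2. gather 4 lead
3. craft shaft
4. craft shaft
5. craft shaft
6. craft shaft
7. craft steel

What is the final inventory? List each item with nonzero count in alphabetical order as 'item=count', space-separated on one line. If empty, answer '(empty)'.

After 1 (gather 13 lead): lead=13
After 2 (gather 4 lead): lead=17
After 3 (craft shaft): lead=14 shaft=1
After 4 (craft shaft): lead=11 shaft=2
After 5 (craft shaft): lead=8 shaft=3
After 6 (craft shaft): lead=5 shaft=4
After 7 (craft steel): lead=5 steel=1

Answer: lead=5 steel=1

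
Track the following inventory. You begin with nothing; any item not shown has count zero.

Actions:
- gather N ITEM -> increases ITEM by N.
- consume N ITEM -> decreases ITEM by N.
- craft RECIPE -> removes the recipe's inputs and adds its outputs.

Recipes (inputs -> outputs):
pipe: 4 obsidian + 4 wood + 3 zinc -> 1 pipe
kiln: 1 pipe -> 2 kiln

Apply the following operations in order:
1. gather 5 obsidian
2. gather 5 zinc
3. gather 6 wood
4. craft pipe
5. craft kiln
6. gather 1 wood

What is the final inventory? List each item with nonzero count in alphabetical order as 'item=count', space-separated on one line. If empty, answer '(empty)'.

Answer: kiln=2 obsidian=1 wood=3 zinc=2

Derivation:
After 1 (gather 5 obsidian): obsidian=5
After 2 (gather 5 zinc): obsidian=5 zinc=5
After 3 (gather 6 wood): obsidian=5 wood=6 zinc=5
After 4 (craft pipe): obsidian=1 pipe=1 wood=2 zinc=2
After 5 (craft kiln): kiln=2 obsidian=1 wood=2 zinc=2
After 6 (gather 1 wood): kiln=2 obsidian=1 wood=3 zinc=2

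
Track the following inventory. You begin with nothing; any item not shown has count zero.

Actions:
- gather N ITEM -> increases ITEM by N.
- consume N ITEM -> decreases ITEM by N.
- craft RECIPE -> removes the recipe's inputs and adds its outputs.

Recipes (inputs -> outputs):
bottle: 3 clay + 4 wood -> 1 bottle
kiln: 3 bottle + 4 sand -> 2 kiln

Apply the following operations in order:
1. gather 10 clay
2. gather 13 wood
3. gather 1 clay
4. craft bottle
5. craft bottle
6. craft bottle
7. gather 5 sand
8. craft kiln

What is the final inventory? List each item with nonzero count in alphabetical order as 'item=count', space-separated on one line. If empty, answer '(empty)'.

After 1 (gather 10 clay): clay=10
After 2 (gather 13 wood): clay=10 wood=13
After 3 (gather 1 clay): clay=11 wood=13
After 4 (craft bottle): bottle=1 clay=8 wood=9
After 5 (craft bottle): bottle=2 clay=5 wood=5
After 6 (craft bottle): bottle=3 clay=2 wood=1
After 7 (gather 5 sand): bottle=3 clay=2 sand=5 wood=1
After 8 (craft kiln): clay=2 kiln=2 sand=1 wood=1

Answer: clay=2 kiln=2 sand=1 wood=1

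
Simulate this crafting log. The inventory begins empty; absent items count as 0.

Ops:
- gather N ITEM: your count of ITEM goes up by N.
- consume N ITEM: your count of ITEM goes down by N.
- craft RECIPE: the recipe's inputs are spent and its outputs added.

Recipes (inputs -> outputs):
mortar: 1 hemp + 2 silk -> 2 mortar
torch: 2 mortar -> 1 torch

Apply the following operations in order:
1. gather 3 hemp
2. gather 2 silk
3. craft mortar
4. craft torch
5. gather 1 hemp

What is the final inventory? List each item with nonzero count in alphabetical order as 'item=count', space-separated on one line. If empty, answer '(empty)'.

Answer: hemp=3 torch=1

Derivation:
After 1 (gather 3 hemp): hemp=3
After 2 (gather 2 silk): hemp=3 silk=2
After 3 (craft mortar): hemp=2 mortar=2
After 4 (craft torch): hemp=2 torch=1
After 5 (gather 1 hemp): hemp=3 torch=1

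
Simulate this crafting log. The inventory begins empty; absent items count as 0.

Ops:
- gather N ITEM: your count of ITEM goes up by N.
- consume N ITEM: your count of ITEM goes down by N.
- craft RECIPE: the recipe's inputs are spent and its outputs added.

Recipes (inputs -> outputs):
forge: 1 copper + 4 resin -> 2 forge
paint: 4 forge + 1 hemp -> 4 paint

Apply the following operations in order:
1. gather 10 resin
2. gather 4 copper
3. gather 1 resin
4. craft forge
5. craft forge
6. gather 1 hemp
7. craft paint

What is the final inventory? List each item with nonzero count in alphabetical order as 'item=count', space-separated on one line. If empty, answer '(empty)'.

After 1 (gather 10 resin): resin=10
After 2 (gather 4 copper): copper=4 resin=10
After 3 (gather 1 resin): copper=4 resin=11
After 4 (craft forge): copper=3 forge=2 resin=7
After 5 (craft forge): copper=2 forge=4 resin=3
After 6 (gather 1 hemp): copper=2 forge=4 hemp=1 resin=3
After 7 (craft paint): copper=2 paint=4 resin=3

Answer: copper=2 paint=4 resin=3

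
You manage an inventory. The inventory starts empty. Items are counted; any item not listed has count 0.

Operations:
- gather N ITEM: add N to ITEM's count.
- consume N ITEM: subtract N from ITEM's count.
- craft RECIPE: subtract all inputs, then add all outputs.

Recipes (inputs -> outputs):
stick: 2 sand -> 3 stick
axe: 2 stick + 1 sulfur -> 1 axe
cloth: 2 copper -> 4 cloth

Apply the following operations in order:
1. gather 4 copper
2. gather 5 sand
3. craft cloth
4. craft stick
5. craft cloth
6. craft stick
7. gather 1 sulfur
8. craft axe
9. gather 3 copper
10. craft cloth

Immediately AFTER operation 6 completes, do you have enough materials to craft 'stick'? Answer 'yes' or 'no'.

After 1 (gather 4 copper): copper=4
After 2 (gather 5 sand): copper=4 sand=5
After 3 (craft cloth): cloth=4 copper=2 sand=5
After 4 (craft stick): cloth=4 copper=2 sand=3 stick=3
After 5 (craft cloth): cloth=8 sand=3 stick=3
After 6 (craft stick): cloth=8 sand=1 stick=6

Answer: no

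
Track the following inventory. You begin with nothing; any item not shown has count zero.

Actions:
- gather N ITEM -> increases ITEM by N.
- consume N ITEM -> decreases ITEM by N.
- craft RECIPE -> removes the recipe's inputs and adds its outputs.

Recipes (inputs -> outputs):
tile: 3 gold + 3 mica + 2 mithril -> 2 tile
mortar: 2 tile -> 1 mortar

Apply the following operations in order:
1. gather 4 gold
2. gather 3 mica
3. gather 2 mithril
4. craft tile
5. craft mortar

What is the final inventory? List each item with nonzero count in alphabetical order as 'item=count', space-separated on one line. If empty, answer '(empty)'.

After 1 (gather 4 gold): gold=4
After 2 (gather 3 mica): gold=4 mica=3
After 3 (gather 2 mithril): gold=4 mica=3 mithril=2
After 4 (craft tile): gold=1 tile=2
After 5 (craft mortar): gold=1 mortar=1

Answer: gold=1 mortar=1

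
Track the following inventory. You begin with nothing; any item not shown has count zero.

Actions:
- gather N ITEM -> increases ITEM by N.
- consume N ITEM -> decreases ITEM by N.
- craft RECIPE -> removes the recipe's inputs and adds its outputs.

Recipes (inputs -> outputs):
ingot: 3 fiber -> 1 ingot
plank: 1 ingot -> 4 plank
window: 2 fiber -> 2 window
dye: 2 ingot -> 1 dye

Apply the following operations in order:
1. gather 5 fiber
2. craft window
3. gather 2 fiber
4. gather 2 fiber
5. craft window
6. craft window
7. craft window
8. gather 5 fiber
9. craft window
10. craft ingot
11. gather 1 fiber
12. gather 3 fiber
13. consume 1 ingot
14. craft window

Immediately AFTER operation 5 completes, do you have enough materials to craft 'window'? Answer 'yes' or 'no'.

After 1 (gather 5 fiber): fiber=5
After 2 (craft window): fiber=3 window=2
After 3 (gather 2 fiber): fiber=5 window=2
After 4 (gather 2 fiber): fiber=7 window=2
After 5 (craft window): fiber=5 window=4

Answer: yes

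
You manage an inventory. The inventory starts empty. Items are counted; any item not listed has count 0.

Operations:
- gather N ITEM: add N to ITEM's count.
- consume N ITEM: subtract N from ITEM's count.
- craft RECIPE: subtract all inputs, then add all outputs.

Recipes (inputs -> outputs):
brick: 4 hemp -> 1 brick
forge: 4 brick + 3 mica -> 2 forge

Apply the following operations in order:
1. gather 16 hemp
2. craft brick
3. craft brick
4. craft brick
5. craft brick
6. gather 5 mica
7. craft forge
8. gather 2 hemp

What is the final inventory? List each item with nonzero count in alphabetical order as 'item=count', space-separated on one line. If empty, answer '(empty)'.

After 1 (gather 16 hemp): hemp=16
After 2 (craft brick): brick=1 hemp=12
After 3 (craft brick): brick=2 hemp=8
After 4 (craft brick): brick=3 hemp=4
After 5 (craft brick): brick=4
After 6 (gather 5 mica): brick=4 mica=5
After 7 (craft forge): forge=2 mica=2
After 8 (gather 2 hemp): forge=2 hemp=2 mica=2

Answer: forge=2 hemp=2 mica=2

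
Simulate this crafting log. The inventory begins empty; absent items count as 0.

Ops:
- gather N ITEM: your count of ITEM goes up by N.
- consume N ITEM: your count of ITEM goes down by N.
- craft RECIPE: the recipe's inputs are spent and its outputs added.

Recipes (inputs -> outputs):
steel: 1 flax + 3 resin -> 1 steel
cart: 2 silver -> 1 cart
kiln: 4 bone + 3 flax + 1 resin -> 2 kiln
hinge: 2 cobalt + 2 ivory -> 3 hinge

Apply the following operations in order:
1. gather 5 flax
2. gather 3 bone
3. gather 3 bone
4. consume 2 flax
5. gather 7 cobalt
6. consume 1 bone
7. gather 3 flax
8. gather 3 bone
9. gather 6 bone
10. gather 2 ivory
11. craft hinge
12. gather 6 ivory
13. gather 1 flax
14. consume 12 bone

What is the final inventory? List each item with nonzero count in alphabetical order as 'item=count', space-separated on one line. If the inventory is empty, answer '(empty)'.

Answer: bone=2 cobalt=5 flax=7 hinge=3 ivory=6

Derivation:
After 1 (gather 5 flax): flax=5
After 2 (gather 3 bone): bone=3 flax=5
After 3 (gather 3 bone): bone=6 flax=5
After 4 (consume 2 flax): bone=6 flax=3
After 5 (gather 7 cobalt): bone=6 cobalt=7 flax=3
After 6 (consume 1 bone): bone=5 cobalt=7 flax=3
After 7 (gather 3 flax): bone=5 cobalt=7 flax=6
After 8 (gather 3 bone): bone=8 cobalt=7 flax=6
After 9 (gather 6 bone): bone=14 cobalt=7 flax=6
After 10 (gather 2 ivory): bone=14 cobalt=7 flax=6 ivory=2
After 11 (craft hinge): bone=14 cobalt=5 flax=6 hinge=3
After 12 (gather 6 ivory): bone=14 cobalt=5 flax=6 hinge=3 ivory=6
After 13 (gather 1 flax): bone=14 cobalt=5 flax=7 hinge=3 ivory=6
After 14 (consume 12 bone): bone=2 cobalt=5 flax=7 hinge=3 ivory=6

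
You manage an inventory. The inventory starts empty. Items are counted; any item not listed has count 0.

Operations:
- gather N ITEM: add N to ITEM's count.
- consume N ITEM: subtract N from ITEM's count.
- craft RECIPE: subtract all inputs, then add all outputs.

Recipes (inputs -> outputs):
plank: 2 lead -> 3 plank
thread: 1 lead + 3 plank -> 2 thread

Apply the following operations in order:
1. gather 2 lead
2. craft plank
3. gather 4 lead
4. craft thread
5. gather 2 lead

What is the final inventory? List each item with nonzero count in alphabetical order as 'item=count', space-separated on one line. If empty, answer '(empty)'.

After 1 (gather 2 lead): lead=2
After 2 (craft plank): plank=3
After 3 (gather 4 lead): lead=4 plank=3
After 4 (craft thread): lead=3 thread=2
After 5 (gather 2 lead): lead=5 thread=2

Answer: lead=5 thread=2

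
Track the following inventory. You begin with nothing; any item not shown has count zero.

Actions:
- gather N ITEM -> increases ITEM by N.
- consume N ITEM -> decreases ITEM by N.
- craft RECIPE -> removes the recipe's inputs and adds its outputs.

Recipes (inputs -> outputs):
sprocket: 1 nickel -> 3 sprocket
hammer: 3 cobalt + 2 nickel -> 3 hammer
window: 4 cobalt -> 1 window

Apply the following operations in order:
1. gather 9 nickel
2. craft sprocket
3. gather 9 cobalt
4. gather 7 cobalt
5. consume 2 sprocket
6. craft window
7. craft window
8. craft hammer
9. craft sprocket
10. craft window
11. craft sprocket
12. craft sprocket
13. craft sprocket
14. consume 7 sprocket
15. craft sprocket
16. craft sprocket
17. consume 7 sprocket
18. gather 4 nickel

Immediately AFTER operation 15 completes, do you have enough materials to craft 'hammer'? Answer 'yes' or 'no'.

Answer: no

Derivation:
After 1 (gather 9 nickel): nickel=9
After 2 (craft sprocket): nickel=8 sprocket=3
After 3 (gather 9 cobalt): cobalt=9 nickel=8 sprocket=3
After 4 (gather 7 cobalt): cobalt=16 nickel=8 sprocket=3
After 5 (consume 2 sprocket): cobalt=16 nickel=8 sprocket=1
After 6 (craft window): cobalt=12 nickel=8 sprocket=1 window=1
After 7 (craft window): cobalt=8 nickel=8 sprocket=1 window=2
After 8 (craft hammer): cobalt=5 hammer=3 nickel=6 sprocket=1 window=2
After 9 (craft sprocket): cobalt=5 hammer=3 nickel=5 sprocket=4 window=2
After 10 (craft window): cobalt=1 hammer=3 nickel=5 sprocket=4 window=3
After 11 (craft sprocket): cobalt=1 hammer=3 nickel=4 sprocket=7 window=3
After 12 (craft sprocket): cobalt=1 hammer=3 nickel=3 sprocket=10 window=3
After 13 (craft sprocket): cobalt=1 hammer=3 nickel=2 sprocket=13 window=3
After 14 (consume 7 sprocket): cobalt=1 hammer=3 nickel=2 sprocket=6 window=3
After 15 (craft sprocket): cobalt=1 hammer=3 nickel=1 sprocket=9 window=3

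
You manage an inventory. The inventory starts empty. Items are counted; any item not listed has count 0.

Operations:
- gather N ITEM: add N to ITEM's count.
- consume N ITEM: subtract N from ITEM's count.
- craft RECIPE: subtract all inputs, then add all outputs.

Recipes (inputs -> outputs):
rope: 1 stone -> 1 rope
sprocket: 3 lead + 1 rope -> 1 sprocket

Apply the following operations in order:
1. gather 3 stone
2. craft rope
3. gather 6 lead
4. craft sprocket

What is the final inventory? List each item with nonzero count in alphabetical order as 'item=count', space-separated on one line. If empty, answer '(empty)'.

Answer: lead=3 sprocket=1 stone=2

Derivation:
After 1 (gather 3 stone): stone=3
After 2 (craft rope): rope=1 stone=2
After 3 (gather 6 lead): lead=6 rope=1 stone=2
After 4 (craft sprocket): lead=3 sprocket=1 stone=2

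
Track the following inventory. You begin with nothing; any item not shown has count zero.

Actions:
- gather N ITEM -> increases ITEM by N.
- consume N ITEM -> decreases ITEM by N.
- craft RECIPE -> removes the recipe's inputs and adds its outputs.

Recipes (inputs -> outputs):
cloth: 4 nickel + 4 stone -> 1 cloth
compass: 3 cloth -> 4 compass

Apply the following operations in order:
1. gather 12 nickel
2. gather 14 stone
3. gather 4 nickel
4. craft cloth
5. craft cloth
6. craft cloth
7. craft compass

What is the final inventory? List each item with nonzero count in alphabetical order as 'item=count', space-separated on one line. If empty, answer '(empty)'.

After 1 (gather 12 nickel): nickel=12
After 2 (gather 14 stone): nickel=12 stone=14
After 3 (gather 4 nickel): nickel=16 stone=14
After 4 (craft cloth): cloth=1 nickel=12 stone=10
After 5 (craft cloth): cloth=2 nickel=8 stone=6
After 6 (craft cloth): cloth=3 nickel=4 stone=2
After 7 (craft compass): compass=4 nickel=4 stone=2

Answer: compass=4 nickel=4 stone=2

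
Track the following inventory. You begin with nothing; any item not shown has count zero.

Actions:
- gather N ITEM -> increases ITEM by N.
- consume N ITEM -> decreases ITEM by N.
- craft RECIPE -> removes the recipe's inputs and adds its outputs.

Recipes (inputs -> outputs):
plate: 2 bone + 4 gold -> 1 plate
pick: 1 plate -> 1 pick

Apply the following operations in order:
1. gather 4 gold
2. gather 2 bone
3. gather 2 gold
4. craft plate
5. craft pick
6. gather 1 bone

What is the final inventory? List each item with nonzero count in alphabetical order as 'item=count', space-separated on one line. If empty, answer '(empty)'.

After 1 (gather 4 gold): gold=4
After 2 (gather 2 bone): bone=2 gold=4
After 3 (gather 2 gold): bone=2 gold=6
After 4 (craft plate): gold=2 plate=1
After 5 (craft pick): gold=2 pick=1
After 6 (gather 1 bone): bone=1 gold=2 pick=1

Answer: bone=1 gold=2 pick=1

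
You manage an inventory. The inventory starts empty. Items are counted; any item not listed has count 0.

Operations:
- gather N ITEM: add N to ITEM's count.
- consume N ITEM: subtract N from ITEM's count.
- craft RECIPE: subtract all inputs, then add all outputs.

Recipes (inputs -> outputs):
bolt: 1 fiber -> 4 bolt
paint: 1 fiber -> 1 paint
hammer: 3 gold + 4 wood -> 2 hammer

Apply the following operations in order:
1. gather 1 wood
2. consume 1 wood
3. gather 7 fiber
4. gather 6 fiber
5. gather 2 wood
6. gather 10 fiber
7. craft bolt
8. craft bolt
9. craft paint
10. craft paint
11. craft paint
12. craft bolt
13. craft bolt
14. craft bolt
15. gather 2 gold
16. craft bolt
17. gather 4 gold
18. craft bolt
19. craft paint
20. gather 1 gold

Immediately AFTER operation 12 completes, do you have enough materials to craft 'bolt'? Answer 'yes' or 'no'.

Answer: yes

Derivation:
After 1 (gather 1 wood): wood=1
After 2 (consume 1 wood): (empty)
After 3 (gather 7 fiber): fiber=7
After 4 (gather 6 fiber): fiber=13
After 5 (gather 2 wood): fiber=13 wood=2
After 6 (gather 10 fiber): fiber=23 wood=2
After 7 (craft bolt): bolt=4 fiber=22 wood=2
After 8 (craft bolt): bolt=8 fiber=21 wood=2
After 9 (craft paint): bolt=8 fiber=20 paint=1 wood=2
After 10 (craft paint): bolt=8 fiber=19 paint=2 wood=2
After 11 (craft paint): bolt=8 fiber=18 paint=3 wood=2
After 12 (craft bolt): bolt=12 fiber=17 paint=3 wood=2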